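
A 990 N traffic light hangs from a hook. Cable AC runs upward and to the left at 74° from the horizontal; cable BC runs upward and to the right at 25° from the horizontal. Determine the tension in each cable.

ΣF_x = 0: −T_AC·cos74° + T_BC·cos25° = 0 → T_BC = 0.304132·T_AC.
ΣF_y = 0: T_AC·sin74° + T_BC·sin25° = 990.
Substitute: T_AC·(0.961262 + 0.304132·0.422618) = 990 → T_AC = 908.429 ≈ 908.4 N.
Then T_BC = 0.304132 × 908.429 = 276.3 N.

T_AC = 908.4 N, T_BC = 276.3 N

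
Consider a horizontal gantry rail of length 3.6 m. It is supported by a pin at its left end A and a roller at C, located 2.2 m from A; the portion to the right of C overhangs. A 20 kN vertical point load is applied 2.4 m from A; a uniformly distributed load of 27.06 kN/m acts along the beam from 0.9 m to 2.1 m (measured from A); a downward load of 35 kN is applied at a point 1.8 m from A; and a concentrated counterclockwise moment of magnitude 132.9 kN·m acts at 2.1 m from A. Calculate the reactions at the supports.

Resultant of the distributed load: 27.06 × 1.2 = 32.472 kN at 1.5 m from A.
Taking moments about A: C_y·2.2 − 20·2.4 − (27.06·1.2)·1.5 − 35·1.8 + 132.9 = 0 → C_y = 26.808/2.2 = 12.1855 ≈ 12.19 kN.
ΣF_y = 0: A_y + 12.1855 − 20 − 27.06·1.2 − 35 = 0 → A_y = 75.29 kN.
ΣF_x = 0: no horizontal applied forces, so A_x = 0.

A_x = 0, A_y = 75.29 kN, C_y = 12.19 kN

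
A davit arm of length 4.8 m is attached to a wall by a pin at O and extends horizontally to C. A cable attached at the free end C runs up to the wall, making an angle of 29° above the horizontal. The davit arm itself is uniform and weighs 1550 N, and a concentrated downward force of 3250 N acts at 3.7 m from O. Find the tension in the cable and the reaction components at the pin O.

T = 6766 N, O_x = 5918 N, O_y = 1520 N

ΣM about O: T·sin29°·4.8 − 1550·2.4 − 3250·3.7 = 0 → T = 15745/(4.8·0.48481) = 6765.97 ≈ 6766 N.
ΣF_x = 0: O_x − T·cos29° = 0 → O_x = 6765.97 × 0.87462 = 5918 N.
ΣF_y = 0: O_y + T·sin29° − 1550 − 3250 = 0 → O_y = 4800 − 6765.97 × 0.48481 = 1520 N.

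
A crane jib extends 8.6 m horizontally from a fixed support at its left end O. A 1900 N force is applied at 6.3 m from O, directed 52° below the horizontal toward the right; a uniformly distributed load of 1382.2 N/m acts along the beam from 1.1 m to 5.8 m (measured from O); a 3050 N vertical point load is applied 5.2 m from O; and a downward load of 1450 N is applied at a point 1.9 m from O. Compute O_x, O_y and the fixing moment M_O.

Resultant of the distributed load: 1382.2 × 4.7 = 6496.34 N at 3.45 m from O.
ΣF_x = 0: O_x + 1900·cos52° = 0 → O_x = -1170 N.
ΣF_y = 0: O_y − 1900·sin52° − 1382.2·4.7 − 3050 − 1450 = 0 → O_y = 12490 N.
ΣM about O: M_O − 1900·sin52°·6.3 − (1382.2·4.7)·3.45 − 3050·5.2 − 1450·1.9 = 0 → M_O = 50460 N·m.

O_x = -1170 N, O_y = 12490 N, M_O = 50460 N·m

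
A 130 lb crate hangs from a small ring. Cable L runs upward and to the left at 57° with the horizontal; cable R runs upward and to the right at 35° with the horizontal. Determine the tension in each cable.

T_L = 106.6 lb, T_R = 70.85 lb

ΣF_x = 0: −T_L·cos57° + T_R·cos35° = 0 → T_R = 0.664881·T_L.
ΣF_y = 0: T_L·sin57° + T_R·sin35° = 130.
Substitute: T_L·(0.838671 + 0.664881·0.573576) = 130 → T_L = 106.555 ≈ 106.6 lb.
Then T_R = 0.664881 × 106.555 = 70.85 lb.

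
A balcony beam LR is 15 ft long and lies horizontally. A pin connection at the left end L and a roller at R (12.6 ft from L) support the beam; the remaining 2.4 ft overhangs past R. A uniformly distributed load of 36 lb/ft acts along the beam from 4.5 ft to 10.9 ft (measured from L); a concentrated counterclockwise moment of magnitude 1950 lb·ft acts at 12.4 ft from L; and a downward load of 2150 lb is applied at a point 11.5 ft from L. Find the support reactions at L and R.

L_x = 0, L_y = 432.1 lb, R_y = 1948 lb

Resultant of the distributed load: 36 × 6.4 = 230.4 lb at 7.7 ft from L.
Taking moments about L: R_y·12.6 − (36·6.4)·7.7 + 1950 − 2150·11.5 = 0 → R_y = 24549.08/12.6 = 1948.34 ≈ 1948 lb.
ΣF_y = 0: L_y + 1948.34 − 36·6.4 − 2150 = 0 → L_y = 432.1 lb.
ΣF_x = 0: no horizontal applied forces, so L_x = 0.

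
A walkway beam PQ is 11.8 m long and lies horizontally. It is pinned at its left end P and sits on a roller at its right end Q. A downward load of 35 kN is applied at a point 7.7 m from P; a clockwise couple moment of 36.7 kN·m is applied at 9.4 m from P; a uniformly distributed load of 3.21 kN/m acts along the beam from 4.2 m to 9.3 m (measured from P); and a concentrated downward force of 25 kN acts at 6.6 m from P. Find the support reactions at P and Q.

P_x = 0, P_y = 27.07 kN, Q_y = 49.30 kN

Resultant of the distributed load: 3.21 × 5.1 = 16.371 kN at 6.75 m from P.
ΣM about P: Q_y·11.8 − 35·7.7 − 36.7 − (3.21·5.1)·6.75 − 25·6.6 = 0 → Q_y = 581.70425/11.8 = 49.297 ≈ 49.30 kN.
ΣF_y = 0: P_y + 49.297 − 35 − 3.21·5.1 − 25 = 0 → P_y = 27.07 kN.
ΣF_x = 0: no horizontal applied forces, so P_x = 0.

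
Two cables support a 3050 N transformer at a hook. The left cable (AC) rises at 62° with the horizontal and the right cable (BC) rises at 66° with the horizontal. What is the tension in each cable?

ΣF_x = 0: −T_AC·cos62° + T_BC·cos66° = 0 → T_BC = 1.15424·T_AC.
ΣF_y = 0: T_AC·sin62° + T_BC·sin66° = 3050.
Substitute: T_AC·(0.882948 + 1.15424·0.913545) = 3050 → T_AC = 1574.28 ≈ 1574 N.
Then T_BC = 1.15424 × 1574.28 = 1817 N.

T_AC = 1574 N, T_BC = 1817 N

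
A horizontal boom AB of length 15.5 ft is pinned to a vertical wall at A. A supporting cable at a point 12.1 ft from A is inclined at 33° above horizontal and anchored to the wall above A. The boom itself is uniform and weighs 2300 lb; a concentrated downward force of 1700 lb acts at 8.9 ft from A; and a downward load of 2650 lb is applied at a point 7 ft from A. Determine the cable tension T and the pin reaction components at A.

T = 7815 lb, A_x = 6555 lb, A_y = 2393 lb

ΣM about A: T·sin33°·12.1 − 2300·7.75 − 1700·8.9 − 2650·7 = 0 → T = 51505/(12.1·0.544639) = 7815.47 ≈ 7815 lb.
ΣF_x = 0: A_x − T·cos33° = 0 → A_x = 7815.47 × 0.838671 = 6555 lb.
ΣF_y = 0: A_y + T·sin33° − 2300 − 1700 − 2650 = 0 → A_y = 6650 − 7815.47 × 0.544639 = 2393 lb.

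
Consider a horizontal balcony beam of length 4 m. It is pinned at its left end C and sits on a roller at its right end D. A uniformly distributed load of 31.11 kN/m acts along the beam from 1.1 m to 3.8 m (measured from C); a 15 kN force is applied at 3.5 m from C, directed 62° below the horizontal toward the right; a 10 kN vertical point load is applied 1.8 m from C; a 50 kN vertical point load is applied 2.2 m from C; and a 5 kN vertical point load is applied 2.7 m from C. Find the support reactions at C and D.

Resultant of the distributed load: 31.11 × 2.7 = 83.997 kN at 2.45 m from C.
Taking moments about C: D_y·4 − (31.11·2.7)·2.45 − 15·sin62°·3.5 − 10·1.8 − 50·2.2 − 5·2.7 = 0 → D_y = 393.647/4 = 98.4117 ≈ 98.41 kN.
ΣF_y = 0: C_y + 98.4117 − 31.11·2.7 − 15·sin62° − 10 − 50 − 5 = 0 → C_y = 63.83 kN.
ΣF_x = 0: C_x + 15·cos62° = 0 → C_x = -7.042 kN.

C_x = -7.042 kN, C_y = 63.83 kN, D_y = 98.41 kN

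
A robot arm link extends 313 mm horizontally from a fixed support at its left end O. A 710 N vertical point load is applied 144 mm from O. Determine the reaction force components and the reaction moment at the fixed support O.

O_x = 0, O_y = 710.0 N, M_O = 102200 N·mm

ΣF_x = 0: O_x = 0.
ΣF_y = 0: O_y − 710 = 0 → O_y = 710.0 N.
ΣM about O: M_O − 710·144 = 0 → M_O = 102200 N·mm.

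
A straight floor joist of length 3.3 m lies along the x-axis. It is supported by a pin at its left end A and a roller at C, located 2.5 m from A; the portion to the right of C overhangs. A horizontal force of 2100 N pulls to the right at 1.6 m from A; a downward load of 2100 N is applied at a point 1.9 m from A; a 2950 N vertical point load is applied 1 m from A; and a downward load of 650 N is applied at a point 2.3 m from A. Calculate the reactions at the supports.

A_x = -2100 N, A_y = 2326 N, C_y = 3374 N

Taking moments about A: C_y·2.5 − 2100·1.9 − 2950·1 − 650·2.3 = 0 → C_y = 8435/2.5 = 3374 N.
ΣF_y = 0: A_y + 3374 − 2100 − 2950 − 650 = 0 → A_y = 2326 N.
ΣF_x = 0: A_x + 2100 = 0 → A_x = -2100 N.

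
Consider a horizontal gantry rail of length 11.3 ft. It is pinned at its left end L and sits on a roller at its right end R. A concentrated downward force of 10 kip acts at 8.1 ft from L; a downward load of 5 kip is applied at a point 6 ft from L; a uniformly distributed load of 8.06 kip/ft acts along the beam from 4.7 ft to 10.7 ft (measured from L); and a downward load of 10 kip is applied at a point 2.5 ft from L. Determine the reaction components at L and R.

Resultant of the distributed load: 8.06 × 6 = 48.36 kip at 7.7 ft from L.
Taking moments about L: R_y·11.3 − 10·8.1 − 5·6 − (8.06·6)·7.7 − 10·2.5 = 0 → R_y = 508.372/11.3 = 44.9887 ≈ 44.99 kip.
ΣF_y = 0: L_y + 44.9887 − 10 − 5 − 8.06·6 − 10 = 0 → L_y = 28.37 kip.
ΣF_x = 0: no horizontal applied forces, so L_x = 0.

L_x = 0, L_y = 28.37 kip, R_y = 44.99 kip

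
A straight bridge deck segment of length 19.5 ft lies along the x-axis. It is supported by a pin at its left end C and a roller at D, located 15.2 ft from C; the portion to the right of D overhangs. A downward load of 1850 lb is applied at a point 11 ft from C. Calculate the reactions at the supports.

Taking moments about C: D_y·15.2 − 1850·11 = 0 → D_y = 20350/15.2 = 1338.82 ≈ 1339 lb.
ΣF_y = 0: C_y + 1338.82 − 1850 = 0 → C_y = 511.2 lb.
ΣF_x = 0: no horizontal applied forces, so C_x = 0.

C_x = 0, C_y = 511.2 lb, D_y = 1339 lb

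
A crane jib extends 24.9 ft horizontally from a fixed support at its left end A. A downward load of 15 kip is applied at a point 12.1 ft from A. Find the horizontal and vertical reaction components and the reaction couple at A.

ΣF_x = 0: A_x = 0.
ΣF_y = 0: A_y − 15 = 0 → A_y = 15.00 kip.
ΣM about A: M_A − 15·12.1 = 0 → M_A = 181.5 kip·ft.

A_x = 0, A_y = 15.00 kip, M_A = 181.5 kip·ft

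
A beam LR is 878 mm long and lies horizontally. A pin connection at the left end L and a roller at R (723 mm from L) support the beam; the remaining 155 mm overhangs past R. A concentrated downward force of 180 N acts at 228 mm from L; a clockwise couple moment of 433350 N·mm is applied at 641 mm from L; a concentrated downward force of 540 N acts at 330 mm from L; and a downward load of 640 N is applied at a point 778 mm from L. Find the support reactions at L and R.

L_x = 0, L_y = -231.3 N, R_y = 1591 N

ΣM about L: R_y·723 − 180·228 − 433350 − 540·330 − 640·778 = 0 → R_y = 1150510/723 = 1591.3 ≈ 1591 N.
ΣF_y = 0: L_y + 1591.3 − 180 − 540 − 640 = 0 → L_y = -231.3 N.
ΣF_x = 0: no horizontal applied forces, so L_x = 0.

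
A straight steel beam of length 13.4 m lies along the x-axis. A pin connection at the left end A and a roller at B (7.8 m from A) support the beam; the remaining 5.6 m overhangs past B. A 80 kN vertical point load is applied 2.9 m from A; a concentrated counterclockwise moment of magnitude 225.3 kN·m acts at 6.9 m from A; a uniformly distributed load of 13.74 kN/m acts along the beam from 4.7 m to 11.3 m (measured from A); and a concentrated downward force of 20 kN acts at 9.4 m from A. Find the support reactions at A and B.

Resultant of the distributed load: 13.74 × 6.6 = 90.684 kN at 8 m from A.
Taking moments about A: B_y·7.8 − 80·2.9 + 225.3 − (13.74·6.6)·8 − 20·9.4 = 0 → B_y = 920.172/7.8 = 117.971 ≈ 118.0 kN.
ΣF_y = 0: A_y + 117.971 − 80 − 13.74·6.6 − 20 = 0 → A_y = 72.71 kN.
ΣF_x = 0: no horizontal applied forces, so A_x = 0.

A_x = 0, A_y = 72.71 kN, B_y = 118.0 kN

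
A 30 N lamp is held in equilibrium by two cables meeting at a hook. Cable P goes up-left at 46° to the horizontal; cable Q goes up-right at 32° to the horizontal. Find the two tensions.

ΣF_x = 0: −T_P·cos46° + T_Q·cos32° = 0 → T_Q = 0.819126·T_P.
ΣF_y = 0: T_P·sin46° + T_Q·sin32° = 30.
Substitute: T_P·(0.71934 + 0.819126·0.529919) = 30 → T_P = 26.0098 ≈ 26.01 N.
Then T_Q = 0.819126 × 26.0098 = 21.31 N.

T_P = 26.01 N, T_Q = 21.31 N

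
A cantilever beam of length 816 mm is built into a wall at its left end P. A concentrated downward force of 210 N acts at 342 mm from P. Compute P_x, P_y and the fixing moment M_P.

P_x = 0, P_y = 210.0 N, M_P = 71820 N·mm

ΣF_x = 0: P_x = 0.
ΣF_y = 0: P_y − 210 = 0 → P_y = 210.0 N.
ΣM about P: M_P − 210·342 = 0 → M_P = 71820 N·mm.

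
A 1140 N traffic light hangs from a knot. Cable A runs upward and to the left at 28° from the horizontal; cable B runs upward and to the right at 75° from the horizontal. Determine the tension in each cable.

T_A = 302.8 N, T_B = 1033 N

ΣF_x = 0: −T_A·cos28° + T_B·cos75° = 0 → T_B = 3.41145·T_A.
ΣF_y = 0: T_A·sin28° + T_B·sin75° = 1140.
Substitute: T_A·(0.469472 + 3.41145·0.965926) = 1140 → T_A = 302.815 ≈ 302.8 N.
Then T_B = 3.41145 × 302.815 = 1033 N.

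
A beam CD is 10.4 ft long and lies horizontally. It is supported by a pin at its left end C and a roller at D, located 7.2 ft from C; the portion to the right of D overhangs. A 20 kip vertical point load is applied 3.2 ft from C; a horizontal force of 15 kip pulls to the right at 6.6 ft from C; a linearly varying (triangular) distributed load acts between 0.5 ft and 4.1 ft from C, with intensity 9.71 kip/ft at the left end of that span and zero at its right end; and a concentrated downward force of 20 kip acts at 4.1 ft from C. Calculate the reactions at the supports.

C_x = -15.00 kip, C_y = 33.07 kip, D_y = 24.40 kip

Resultant of the triangular load: ½ × 9.71 × 3.6 = 17.478 kip, acting at 1.7 ft from C (one-third of the span from the peak).
Taking moments about C: D_y·7.2 − 20·3.2 − (½·9.71·3.6)·1.7 − 20·4.1 = 0 → D_y = 175.7126/7.2 = 24.4045 ≈ 24.40 kip.
ΣF_y = 0: C_y + 24.4045 − 20 − ½·9.71·3.6 − 20 = 0 → C_y = 33.07 kip.
ΣF_x = 0: C_x + 15 = 0 → C_x = -15.00 kip.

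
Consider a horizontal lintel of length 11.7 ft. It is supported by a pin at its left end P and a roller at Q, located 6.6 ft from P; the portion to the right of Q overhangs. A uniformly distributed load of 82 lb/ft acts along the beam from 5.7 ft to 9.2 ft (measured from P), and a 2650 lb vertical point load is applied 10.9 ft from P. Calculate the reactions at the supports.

P_x = 0, P_y = -1763 lb, Q_y = 4700 lb

Resultant of the distributed load: 82 × 3.5 = 287 lb at 7.45 ft from P.
Moments about P: Q_y·6.6 − (82·3.5)·7.45 − 2650·10.9 = 0 → Q_y = 31023.15/6.6 = 4700.48 ≈ 4700 lb.
ΣF_y = 0: P_y + 4700.48 − 82·3.5 − 2650 = 0 → P_y = -1763 lb.
ΣF_x = 0: no horizontal applied forces, so P_x = 0.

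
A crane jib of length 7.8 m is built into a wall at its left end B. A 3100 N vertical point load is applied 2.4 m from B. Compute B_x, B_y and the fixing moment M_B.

B_x = 0, B_y = 3100 N, M_B = 7440 N·m

ΣF_x = 0: B_x = 0.
ΣF_y = 0: B_y − 3100 = 0 → B_y = 3100 N.
ΣM about B: M_B − 3100·2.4 = 0 → M_B = 7440 N·m.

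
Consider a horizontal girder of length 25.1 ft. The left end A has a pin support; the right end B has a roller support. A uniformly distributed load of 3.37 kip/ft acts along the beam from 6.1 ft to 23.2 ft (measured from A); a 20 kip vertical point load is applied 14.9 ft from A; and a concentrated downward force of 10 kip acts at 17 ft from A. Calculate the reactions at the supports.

Resultant of the distributed load: 3.37 × 17.1 = 57.627 kip at 14.65 ft from A.
ΣM about A: B_y·25.1 − (3.37·17.1)·14.65 − 20·14.9 − 10·17 = 0 → B_y = 1312.23555/25.1 = 52.2803 ≈ 52.28 kip.
ΣF_y = 0: A_y + 52.2803 − 3.37·17.1 − 20 − 10 = 0 → A_y = 35.35 kip.
ΣF_x = 0: no horizontal applied forces, so A_x = 0.

A_x = 0, A_y = 35.35 kip, B_y = 52.28 kip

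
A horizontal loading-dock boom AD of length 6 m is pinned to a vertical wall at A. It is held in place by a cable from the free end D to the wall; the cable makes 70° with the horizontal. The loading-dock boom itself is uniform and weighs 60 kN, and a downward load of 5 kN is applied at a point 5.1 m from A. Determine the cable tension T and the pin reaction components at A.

ΣM about A: T·sin70°·6 − 60·3 − 5·5.1 = 0 → T = 205.5/(6·0.939693) = 36.4481 ≈ 36.45 kN.
ΣF_x = 0: A_x − T·cos70° = 0 → A_x = 36.4481 × 0.34202 = 12.47 kN.
ΣF_y = 0: A_y + T·sin70° − 60 − 5 = 0 → A_y = 65 − 36.4481 × 0.939693 = 30.75 kN.

T = 36.45 kN, A_x = 12.47 kN, A_y = 30.75 kN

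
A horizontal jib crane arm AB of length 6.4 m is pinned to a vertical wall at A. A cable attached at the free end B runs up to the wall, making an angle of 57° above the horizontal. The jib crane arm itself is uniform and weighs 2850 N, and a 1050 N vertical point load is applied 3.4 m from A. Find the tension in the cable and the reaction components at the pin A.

T = 2364 N, A_x = 1288 N, A_y = 1917 N

ΣM about A: T·sin57°·6.4 − 2850·3.2 − 1050·3.4 = 0 → T = 12690/(6.4·0.838671) = 2364.23 ≈ 2364 N.
ΣF_x = 0: A_x − T·cos57° = 0 → A_x = 2364.23 × 0.544639 = 1288 N.
ΣF_y = 0: A_y + T·sin57° − 2850 − 1050 = 0 → A_y = 3900 − 2364.23 × 0.838671 = 1917 N.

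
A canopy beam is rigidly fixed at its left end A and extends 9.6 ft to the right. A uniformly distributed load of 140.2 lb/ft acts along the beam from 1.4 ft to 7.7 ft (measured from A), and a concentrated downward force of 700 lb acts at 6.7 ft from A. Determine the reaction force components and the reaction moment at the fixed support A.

A_x = 0, A_y = 1583 lb, M_A = 8709 lb·ft

Resultant of the distributed load: 140.2 × 6.3 = 883.26 lb at 4.55 ft from A.
ΣF_x = 0: A_x = 0.
ΣF_y = 0: A_y − 140.2·6.3 − 700 = 0 → A_y = 1583 lb.
ΣM about A: M_A − (140.2·6.3)·4.55 − 700·6.7 = 0 → M_A = 8709 lb·ft.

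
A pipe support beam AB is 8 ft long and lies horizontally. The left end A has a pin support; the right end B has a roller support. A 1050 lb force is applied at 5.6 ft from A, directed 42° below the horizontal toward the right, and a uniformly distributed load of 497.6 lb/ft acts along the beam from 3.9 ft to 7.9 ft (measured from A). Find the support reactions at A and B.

Resultant of the distributed load: 497.6 × 4 = 1990.4 lb at 5.9 ft from A.
Moments about A: B_y·8 − 1050·sin42°·5.6 − (497.6·4)·5.9 = 0 → B_y = 15677.8/8 = 1959.72 ≈ 1960 lb.
ΣF_y = 0: A_y + 1959.72 − 1050·sin42° − 497.6·4 = 0 → A_y = 733.3 lb.
ΣF_x = 0: A_x + 1050·cos42° = 0 → A_x = -780.3 lb.

A_x = -780.3 lb, A_y = 733.3 lb, B_y = 1960 lb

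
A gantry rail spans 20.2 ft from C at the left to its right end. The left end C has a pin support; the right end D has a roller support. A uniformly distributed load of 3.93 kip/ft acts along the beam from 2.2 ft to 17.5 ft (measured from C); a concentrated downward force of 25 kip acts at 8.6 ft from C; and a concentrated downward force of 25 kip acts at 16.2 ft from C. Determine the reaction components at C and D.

C_x = 0, C_y = 50.12 kip, D_y = 60.01 kip

Resultant of the distributed load: 3.93 × 15.3 = 60.129 kip at 9.85 ft from C.
Taking moments about C: D_y·20.2 − (3.93·15.3)·9.85 − 25·8.6 − 25·16.2 = 0 → D_y = 1212.27065/20.2 = 60.0134 ≈ 60.01 kip.
ΣF_y = 0: C_y + 60.0134 − 3.93·15.3 − 25 − 25 = 0 → C_y = 50.12 kip.
ΣF_x = 0: no horizontal applied forces, so C_x = 0.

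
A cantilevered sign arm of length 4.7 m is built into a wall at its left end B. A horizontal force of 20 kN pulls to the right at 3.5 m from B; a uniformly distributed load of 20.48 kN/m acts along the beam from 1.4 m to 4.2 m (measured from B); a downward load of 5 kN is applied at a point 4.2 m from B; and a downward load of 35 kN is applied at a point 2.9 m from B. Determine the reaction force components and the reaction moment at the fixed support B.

Resultant of the distributed load: 20.48 × 2.8 = 57.344 kN at 2.8 m from B.
ΣF_x = 0: B_x + 20 = 0 → B_x = -20.00 kN.
ΣF_y = 0: B_y − 20.48·2.8 − 5 − 35 = 0 → B_y = 97.34 kN.
ΣM about B: M_B − (20.48·2.8)·2.8 − 5·4.2 − 35·2.9 = 0 → M_B = 283.1 kN·m.

B_x = -20.00 kN, B_y = 97.34 kN, M_B = 283.1 kN·m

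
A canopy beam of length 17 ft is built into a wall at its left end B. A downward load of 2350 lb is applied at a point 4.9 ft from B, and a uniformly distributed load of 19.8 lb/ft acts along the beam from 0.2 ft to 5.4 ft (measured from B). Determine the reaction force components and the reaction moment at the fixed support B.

Resultant of the distributed load: 19.8 × 5.2 = 102.96 lb at 2.8 ft from B.
ΣF_x = 0: B_x = 0.
ΣF_y = 0: B_y − 2350 − 19.8·5.2 = 0 → B_y = 2453 lb.
ΣM about B: M_B − 2350·4.9 − (19.8·5.2)·2.8 = 0 → M_B = 11800 lb·ft.

B_x = 0, B_y = 2453 lb, M_B = 11800 lb·ft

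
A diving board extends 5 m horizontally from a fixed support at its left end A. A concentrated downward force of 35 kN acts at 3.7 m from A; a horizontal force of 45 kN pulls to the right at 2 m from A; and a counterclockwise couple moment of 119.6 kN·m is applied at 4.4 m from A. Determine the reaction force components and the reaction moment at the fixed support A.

A_x = -45.00 kN, A_y = 35.00 kN, M_A = 9.900 kN·m

ΣF_x = 0: A_x + 45 = 0 → A_x = -45.00 kN.
ΣF_y = 0: A_y − 35 = 0 → A_y = 35.00 kN.
ΣM about A: M_A − 35·3.7 + 119.6 = 0 → M_A = 9.900 kN·m.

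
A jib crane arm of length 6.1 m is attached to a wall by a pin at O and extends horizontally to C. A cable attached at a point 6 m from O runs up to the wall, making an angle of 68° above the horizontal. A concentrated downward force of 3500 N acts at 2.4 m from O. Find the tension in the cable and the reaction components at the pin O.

ΣM about O: T·sin68°·6 − 3500·2.4 = 0 → T = 8400/(6·0.927184) = 1509.95 ≈ 1510 N.
ΣF_x = 0: O_x − T·cos68° = 0 → O_x = 1509.95 × 0.374607 = 565.6 N.
ΣF_y = 0: O_y + T·sin68° − 3500 = 0 → O_y = 3500 − 1509.95 × 0.927184 = 2100 N.

T = 1510 N, O_x = 565.6 N, O_y = 2100 N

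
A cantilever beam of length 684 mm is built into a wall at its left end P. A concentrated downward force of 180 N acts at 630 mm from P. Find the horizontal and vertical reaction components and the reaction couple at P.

ΣF_x = 0: P_x = 0.
ΣF_y = 0: P_y − 180 = 0 → P_y = 180.0 N.
ΣM about P: M_P − 180·630 = 0 → M_P = 113400 N·mm.

P_x = 0, P_y = 180.0 N, M_P = 113400 N·mm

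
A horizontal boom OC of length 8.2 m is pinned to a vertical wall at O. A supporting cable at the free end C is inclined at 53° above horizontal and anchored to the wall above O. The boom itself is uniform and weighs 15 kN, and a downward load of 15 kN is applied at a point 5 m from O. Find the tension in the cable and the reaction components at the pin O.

T = 20.84 kN, O_x = 12.54 kN, O_y = 13.35 kN

ΣM about O: T·sin53°·8.2 − 15·4.1 − 15·5 = 0 → T = 136.5/(8.2·0.798636) = 20.8435 ≈ 20.84 kN.
ΣF_x = 0: O_x − T·cos53° = 0 → O_x = 20.8435 × 0.601815 = 12.54 kN.
ΣF_y = 0: O_y + T·sin53° − 15 − 15 = 0 → O_y = 30 − 20.8435 × 0.798636 = 13.35 kN.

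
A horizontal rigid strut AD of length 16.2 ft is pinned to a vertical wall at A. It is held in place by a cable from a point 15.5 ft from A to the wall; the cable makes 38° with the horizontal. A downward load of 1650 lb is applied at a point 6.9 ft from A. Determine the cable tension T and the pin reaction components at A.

T = 1193 lb, A_x = 940.1 lb, A_y = 915.5 lb

ΣM about A: T·sin38°·15.5 − 1650·6.9 = 0 → T = 11385/(15.5·0.615661) = 1193.05 ≈ 1193 lb.
ΣF_x = 0: A_x − T·cos38° = 0 → A_x = 1193.05 × 0.788011 = 940.1 lb.
ΣF_y = 0: A_y + T·sin38° − 1650 = 0 → A_y = 1650 − 1193.05 × 0.615661 = 915.5 lb.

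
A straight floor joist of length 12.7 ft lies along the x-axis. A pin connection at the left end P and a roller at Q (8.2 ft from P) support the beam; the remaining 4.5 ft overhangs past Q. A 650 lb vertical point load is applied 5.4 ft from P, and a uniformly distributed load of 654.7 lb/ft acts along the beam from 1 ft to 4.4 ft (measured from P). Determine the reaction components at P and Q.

Resultant of the distributed load: 654.7 × 3.4 = 2225.98 lb at 2.7 ft from P.
Moments about P: Q_y·8.2 − 650·5.4 − (654.7·3.4)·2.7 = 0 → Q_y = 9520.146/8.2 = 1160.99 ≈ 1161 lb.
ΣF_y = 0: P_y + 1160.99 − 650 − 654.7·3.4 = 0 → P_y = 1715 lb.
ΣF_x = 0: no horizontal applied forces, so P_x = 0.

P_x = 0, P_y = 1715 lb, Q_y = 1161 lb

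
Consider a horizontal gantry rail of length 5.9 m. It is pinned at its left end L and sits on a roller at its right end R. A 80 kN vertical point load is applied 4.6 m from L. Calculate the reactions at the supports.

Taking moments about L: R_y·5.9 − 80·4.6 = 0 → R_y = 368/5.9 = 62.3729 ≈ 62.37 kN.
ΣF_y = 0: L_y + 62.3729 − 80 = 0 → L_y = 17.63 kN.
ΣF_x = 0: no horizontal applied forces, so L_x = 0.

L_x = 0, L_y = 17.63 kN, R_y = 62.37 kN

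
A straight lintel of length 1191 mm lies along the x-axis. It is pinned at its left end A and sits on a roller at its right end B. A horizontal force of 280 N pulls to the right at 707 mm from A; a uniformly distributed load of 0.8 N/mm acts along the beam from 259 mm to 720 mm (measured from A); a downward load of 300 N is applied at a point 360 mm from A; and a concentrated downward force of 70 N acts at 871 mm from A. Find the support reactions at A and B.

A_x = -280.0 N, A_y = 445.4 N, B_y = 293.4 N

Resultant of the distributed load: 0.8 × 461 = 368.8 N at 489.5 mm from A.
Taking moments about A: B_y·1191 − (0.8·461)·489.5 − 300·360 − 70·871 = 0 → B_y = 349497.6/1191 = 293.449 ≈ 293.4 N.
ΣF_y = 0: A_y + 293.449 − 0.8·461 − 300 − 70 = 0 → A_y = 445.4 N.
ΣF_x = 0: A_x + 280 = 0 → A_x = -280.0 N.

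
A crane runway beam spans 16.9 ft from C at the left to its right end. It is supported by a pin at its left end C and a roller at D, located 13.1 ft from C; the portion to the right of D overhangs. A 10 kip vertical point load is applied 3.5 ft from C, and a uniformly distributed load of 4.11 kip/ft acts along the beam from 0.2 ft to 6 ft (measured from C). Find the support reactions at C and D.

Resultant of the distributed load: 4.11 × 5.8 = 23.838 kip at 3.1 ft from C.
Taking moments about C: D_y·13.1 − 10·3.5 − (4.11·5.8)·3.1 = 0 → D_y = 108.8978/13.1 = 8.31281 ≈ 8.313 kip.
ΣF_y = 0: C_y + 8.31281 − 10 − 4.11·5.8 = 0 → C_y = 25.53 kip.
ΣF_x = 0: no horizontal applied forces, so C_x = 0.

C_x = 0, C_y = 25.53 kip, D_y = 8.313 kip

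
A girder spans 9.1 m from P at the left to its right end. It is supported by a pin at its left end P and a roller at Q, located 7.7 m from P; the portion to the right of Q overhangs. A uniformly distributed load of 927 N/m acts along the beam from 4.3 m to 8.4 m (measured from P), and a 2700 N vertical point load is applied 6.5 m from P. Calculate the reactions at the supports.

P_x = 0, P_y = 1087 N, Q_y = 5414 N

Resultant of the distributed load: 927 × 4.1 = 3800.7 N at 6.35 m from P.
Taking moments about P: Q_y·7.7 − (927·4.1)·6.35 − 2700·6.5 = 0 → Q_y = 41684.445/7.7 = 5413.56 ≈ 5414 N.
ΣF_y = 0: P_y + 5413.56 − 927·4.1 − 2700 = 0 → P_y = 1087 N.
ΣF_x = 0: no horizontal applied forces, so P_x = 0.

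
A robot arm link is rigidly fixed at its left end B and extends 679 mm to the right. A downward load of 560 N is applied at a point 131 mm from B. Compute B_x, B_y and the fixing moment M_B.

ΣF_x = 0: B_x = 0.
ΣF_y = 0: B_y − 560 = 0 → B_y = 560.0 N.
ΣM about B: M_B − 560·131 = 0 → M_B = 73360 N·mm.

B_x = 0, B_y = 560.0 N, M_B = 73360 N·mm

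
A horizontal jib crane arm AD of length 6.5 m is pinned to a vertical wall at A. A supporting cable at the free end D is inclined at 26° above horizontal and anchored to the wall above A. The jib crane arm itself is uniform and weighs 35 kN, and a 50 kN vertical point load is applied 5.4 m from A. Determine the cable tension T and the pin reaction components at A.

ΣM about A: T·sin26°·6.5 − 35·3.25 − 50·5.4 = 0 → T = 383.75/(6.5·0.438371) = 134.677 ≈ 134.7 kN.
ΣF_x = 0: A_x − T·cos26° = 0 → A_x = 134.677 × 0.898794 = 121.0 kN.
ΣF_y = 0: A_y + T·sin26° − 35 − 50 = 0 → A_y = 85 − 134.677 × 0.438371 = 25.96 kN.

T = 134.7 kN, A_x = 121.0 kN, A_y = 25.96 kN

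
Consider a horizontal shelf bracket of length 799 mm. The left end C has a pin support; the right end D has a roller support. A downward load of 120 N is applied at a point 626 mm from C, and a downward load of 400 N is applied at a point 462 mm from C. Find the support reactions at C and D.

Moments about C: D_y·799 − 120·626 − 400·462 = 0 → D_y = 259920/799 = 325.307 ≈ 325.3 N.
ΣF_y = 0: C_y + 325.307 − 120 − 400 = 0 → C_y = 194.7 N.
ΣF_x = 0: no horizontal applied forces, so C_x = 0.

C_x = 0, C_y = 194.7 N, D_y = 325.3 N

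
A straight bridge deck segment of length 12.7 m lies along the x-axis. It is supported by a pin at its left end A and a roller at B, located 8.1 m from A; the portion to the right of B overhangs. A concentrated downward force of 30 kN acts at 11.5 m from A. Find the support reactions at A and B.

A_x = 0, A_y = -12.59 kN, B_y = 42.59 kN

ΣM about A: B_y·8.1 − 30·11.5 = 0 → B_y = 345/8.1 = 42.5926 ≈ 42.59 kN.
ΣF_y = 0: A_y + 42.5926 − 30 = 0 → A_y = -12.59 kN.
ΣF_x = 0: no horizontal applied forces, so A_x = 0.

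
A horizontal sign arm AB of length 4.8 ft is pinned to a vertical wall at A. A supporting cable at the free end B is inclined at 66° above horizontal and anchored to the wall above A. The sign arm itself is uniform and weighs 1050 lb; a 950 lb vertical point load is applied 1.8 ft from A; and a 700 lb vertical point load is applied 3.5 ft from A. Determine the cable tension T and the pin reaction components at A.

ΣM about A: T·sin66°·4.8 − 1050·2.4 − 950·1.8 − 700·3.5 = 0 → T = 6680/(4.8·0.913545) = 1523.37 ≈ 1523 lb.
ΣF_x = 0: A_x − T·cos66° = 0 → A_x = 1523.37 × 0.406737 = 619.6 lb.
ΣF_y = 0: A_y + T·sin66° − 1050 − 950 − 700 = 0 → A_y = 2700 − 1523.37 × 0.913545 = 1308 lb.

T = 1523 lb, A_x = 619.6 lb, A_y = 1308 lb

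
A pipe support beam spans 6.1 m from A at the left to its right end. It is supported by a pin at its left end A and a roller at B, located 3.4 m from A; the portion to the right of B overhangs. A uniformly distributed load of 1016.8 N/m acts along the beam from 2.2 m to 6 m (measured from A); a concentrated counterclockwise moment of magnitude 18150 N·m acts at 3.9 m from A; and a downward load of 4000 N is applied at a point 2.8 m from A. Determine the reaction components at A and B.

A_x = 0, A_y = 5249 N, B_y = 2615 N

Resultant of the distributed load: 1016.8 × 3.8 = 3863.84 N at 4.1 m from A.
Moments about A: B_y·3.4 − (1016.8·3.8)·4.1 + 18150 − 4000·2.8 = 0 → B_y = 8891.744/3.4 = 2615.22 ≈ 2615 N.
ΣF_y = 0: A_y + 2615.22 − 1016.8·3.8 − 4000 = 0 → A_y = 5249 N.
ΣF_x = 0: no horizontal applied forces, so A_x = 0.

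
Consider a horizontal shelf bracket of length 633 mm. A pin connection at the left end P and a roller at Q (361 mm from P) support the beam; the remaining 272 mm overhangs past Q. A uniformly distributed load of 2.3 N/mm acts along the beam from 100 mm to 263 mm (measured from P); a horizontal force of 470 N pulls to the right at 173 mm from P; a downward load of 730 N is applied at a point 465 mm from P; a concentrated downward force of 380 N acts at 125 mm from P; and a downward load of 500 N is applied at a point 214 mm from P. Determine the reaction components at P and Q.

P_x = -470.0 N, P_y = 428.1 N, Q_y = 1557 N

Resultant of the distributed load: 2.3 × 163 = 374.9 N at 181.5 mm from P.
Taking moments about P: Q_y·361 − (2.3·163)·181.5 − 730·465 − 380·125 − 500·214 = 0 → Q_y = 561994.35/361 = 1556.77 ≈ 1557 N.
ΣF_y = 0: P_y + 1556.77 − 2.3·163 − 730 − 380 − 500 = 0 → P_y = 428.1 N.
ΣF_x = 0: P_x + 470 = 0 → P_x = -470.0 N.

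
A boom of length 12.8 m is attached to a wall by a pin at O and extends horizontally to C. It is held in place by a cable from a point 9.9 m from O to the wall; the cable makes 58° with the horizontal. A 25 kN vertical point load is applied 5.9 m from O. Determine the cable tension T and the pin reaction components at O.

ΣM about O: T·sin58°·9.9 − 25·5.9 = 0 → T = 147.5/(9.9·0.848048) = 17.5686 ≈ 17.57 kN.
ΣF_x = 0: O_x − T·cos58° = 0 → O_x = 17.5686 × 0.529919 = 9.310 kN.
ΣF_y = 0: O_y + T·sin58° − 25 = 0 → O_y = 25 − 17.5686 × 0.848048 = 10.10 kN.

T = 17.57 kN, O_x = 9.310 kN, O_y = 10.10 kN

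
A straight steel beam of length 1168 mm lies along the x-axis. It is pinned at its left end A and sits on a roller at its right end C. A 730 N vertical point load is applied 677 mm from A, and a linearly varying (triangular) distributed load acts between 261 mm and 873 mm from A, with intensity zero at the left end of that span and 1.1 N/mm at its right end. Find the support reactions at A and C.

Resultant of the triangular load: ½ × 1.1 × 612 = 336.6 N, acting at 669 mm from A (one-third of the span from the peak).
Moments about A: C_y·1168 − 730·677 − (½·1.1·612)·669 = 0 → C_y = 719395.4/1168 = 615.921 ≈ 615.9 N.
ΣF_y = 0: A_y + 615.921 − 730 − ½·1.1·612 = 0 → A_y = 450.7 N.
ΣF_x = 0: no horizontal applied forces, so A_x = 0.

A_x = 0, A_y = 450.7 N, C_y = 615.9 N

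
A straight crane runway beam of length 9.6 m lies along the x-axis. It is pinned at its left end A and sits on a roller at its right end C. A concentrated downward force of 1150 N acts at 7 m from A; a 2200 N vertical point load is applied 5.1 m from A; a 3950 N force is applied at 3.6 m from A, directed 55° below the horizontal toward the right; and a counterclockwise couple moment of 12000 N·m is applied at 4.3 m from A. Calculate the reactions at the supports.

ΣM about A: C_y·9.6 − 1150·7 − 2200·5.1 − 3950·sin55°·3.6 + 12000 = 0 → C_y = 18918.3/9.6 = 1970.66 ≈ 1971 N.
ΣF_y = 0: A_y + 1970.66 − 1150 − 2200 − 3950·sin55° = 0 → A_y = 4615 N.
ΣF_x = 0: A_x + 3950·cos55° = 0 → A_x = -2266 N.

A_x = -2266 N, A_y = 4615 N, C_y = 1971 N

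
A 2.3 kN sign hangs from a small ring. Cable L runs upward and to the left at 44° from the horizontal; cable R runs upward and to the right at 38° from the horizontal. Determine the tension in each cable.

T_L = 1.830 kN, T_R = 1.671 kN

ΣF_x = 0: −T_L·cos44° + T_R·cos38° = 0 → T_R = 0.912855·T_L.
ΣF_y = 0: T_L·sin44° + T_R·sin38° = 2.3.
Substitute: T_L·(0.694658 + 0.912855·0.615661) = 2.3 → T_L = 1.83024 ≈ 1.830 kN.
Then T_R = 0.912855 × 1.83024 = 1.671 kN.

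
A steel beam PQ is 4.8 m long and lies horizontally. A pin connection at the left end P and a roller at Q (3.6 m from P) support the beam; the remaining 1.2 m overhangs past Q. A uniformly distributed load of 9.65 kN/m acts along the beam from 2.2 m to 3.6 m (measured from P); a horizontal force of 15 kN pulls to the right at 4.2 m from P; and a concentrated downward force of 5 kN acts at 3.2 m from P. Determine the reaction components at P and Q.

P_x = -15.00 kN, P_y = 3.182 kN, Q_y = 15.33 kN

Resultant of the distributed load: 9.65 × 1.4 = 13.51 kN at 2.9 m from P.
ΣM about P: Q_y·3.6 − (9.65·1.4)·2.9 − 5·3.2 = 0 → Q_y = 55.179/3.6 = 15.3275 ≈ 15.33 kN.
ΣF_y = 0: P_y + 15.3275 − 9.65·1.4 − 5 = 0 → P_y = 3.182 kN.
ΣF_x = 0: P_x + 15 = 0 → P_x = -15.00 kN.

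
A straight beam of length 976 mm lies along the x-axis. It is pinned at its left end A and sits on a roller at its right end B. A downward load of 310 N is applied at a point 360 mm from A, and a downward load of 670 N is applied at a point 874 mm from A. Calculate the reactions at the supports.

Moments about A: B_y·976 − 310·360 − 670·874 = 0 → B_y = 697180/976 = 714.324 ≈ 714.3 N.
ΣF_y = 0: A_y + 714.324 − 310 − 670 = 0 → A_y = 265.7 N.
ΣF_x = 0: no horizontal applied forces, so A_x = 0.

A_x = 0, A_y = 265.7 N, B_y = 714.3 N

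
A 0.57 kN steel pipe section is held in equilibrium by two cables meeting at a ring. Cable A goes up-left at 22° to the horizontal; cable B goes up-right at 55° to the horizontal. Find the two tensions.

ΣF_x = 0: −T_A·cos22° + T_B·cos55° = 0 → T_B = 1.6165·T_A.
ΣF_y = 0: T_A·sin22° + T_B·sin55° = 0.57.
Substitute: T_A·(0.374607 + 1.6165·0.819152) = 0.57 → T_A = 0.335538 ≈ 0.3355 kN.
Then T_B = 1.6165 × 0.335538 = 0.5424 kN.

T_A = 0.3355 kN, T_B = 0.5424 kN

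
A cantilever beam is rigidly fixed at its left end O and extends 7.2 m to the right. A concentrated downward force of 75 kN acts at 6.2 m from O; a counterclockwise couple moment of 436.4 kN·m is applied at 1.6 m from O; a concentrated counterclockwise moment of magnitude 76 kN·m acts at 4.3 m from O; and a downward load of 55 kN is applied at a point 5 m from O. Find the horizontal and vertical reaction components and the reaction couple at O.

ΣF_x = 0: O_x = 0.
ΣF_y = 0: O_y − 75 − 55 = 0 → O_y = 130.0 kN.
ΣM about O: M_O − 75·6.2 + 436.4 + 76 − 55·5 = 0 → M_O = 227.6 kN·m.

O_x = 0, O_y = 130.0 kN, M_O = 227.6 kN·m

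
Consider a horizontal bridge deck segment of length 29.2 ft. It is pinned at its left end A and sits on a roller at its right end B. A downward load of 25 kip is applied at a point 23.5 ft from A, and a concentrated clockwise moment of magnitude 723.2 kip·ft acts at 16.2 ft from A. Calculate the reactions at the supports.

Taking moments about A: B_y·29.2 − 25·23.5 − 723.2 = 0 → B_y = 1310.7/29.2 = 44.887 ≈ 44.89 kip.
ΣF_y = 0: A_y + 44.887 − 25 = 0 → A_y = -19.89 kip.
ΣF_x = 0: no horizontal applied forces, so A_x = 0.

A_x = 0, A_y = -19.89 kip, B_y = 44.89 kip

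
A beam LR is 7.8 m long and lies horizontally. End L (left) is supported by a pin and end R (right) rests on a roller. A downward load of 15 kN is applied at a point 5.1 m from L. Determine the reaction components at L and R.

Moments about L: R_y·7.8 − 15·5.1 = 0 → R_y = 76.5/7.8 = 9.80769 ≈ 9.808 kN.
ΣF_y = 0: L_y + 9.80769 − 15 = 0 → L_y = 5.192 kN.
ΣF_x = 0: no horizontal applied forces, so L_x = 0.

L_x = 0, L_y = 5.192 kN, R_y = 9.808 kN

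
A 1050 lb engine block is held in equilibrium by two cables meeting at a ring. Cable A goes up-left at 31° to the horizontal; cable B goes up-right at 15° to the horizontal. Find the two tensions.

T_A = 1410 lb, T_B = 1251 lb

ΣF_x = 0: −T_A·cos31° + T_B·cos15° = 0 → T_B = 0.887405·T_A.
ΣF_y = 0: T_A·sin31° + T_B·sin15° = 1050.
Substitute: T_A·(0.515038 + 0.887405·0.258819) = 1050 → T_A = 1409.93 ≈ 1410 lb.
Then T_B = 0.887405 × 1409.93 = 1251 lb.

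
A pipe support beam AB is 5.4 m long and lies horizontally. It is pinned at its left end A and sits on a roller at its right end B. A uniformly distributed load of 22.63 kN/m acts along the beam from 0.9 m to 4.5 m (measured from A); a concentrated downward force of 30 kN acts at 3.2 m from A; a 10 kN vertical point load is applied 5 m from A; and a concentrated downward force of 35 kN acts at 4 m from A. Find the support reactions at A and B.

A_x = 0, A_y = 62.77 kN, B_y = 93.70 kN

Resultant of the distributed load: 22.63 × 3.6 = 81.468 kN at 2.7 m from A.
Moments about A: B_y·5.4 − (22.63·3.6)·2.7 − 30·3.2 − 10·5 − 35·4 = 0 → B_y = 505.9636/5.4 = 93.697 ≈ 93.70 kN.
ΣF_y = 0: A_y + 93.697 − 22.63·3.6 − 30 − 10 − 35 = 0 → A_y = 62.77 kN.
ΣF_x = 0: no horizontal applied forces, so A_x = 0.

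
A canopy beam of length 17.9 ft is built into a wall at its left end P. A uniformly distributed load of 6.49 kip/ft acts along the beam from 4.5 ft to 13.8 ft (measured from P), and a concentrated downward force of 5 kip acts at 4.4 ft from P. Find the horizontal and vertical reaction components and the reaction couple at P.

P_x = 0, P_y = 65.36 kip, M_P = 574.3 kip·ft

Resultant of the distributed load: 6.49 × 9.3 = 60.357 kip at 9.15 ft from P.
ΣF_x = 0: P_x = 0.
ΣF_y = 0: P_y − 6.49·9.3 − 5 = 0 → P_y = 65.36 kip.
ΣM about P: M_P − (6.49·9.3)·9.15 − 5·4.4 = 0 → M_P = 574.3 kip·ft.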